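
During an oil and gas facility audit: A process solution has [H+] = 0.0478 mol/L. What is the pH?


pH = −log10[H+]
pH = −log10(0.0478) = 1.32

1.32


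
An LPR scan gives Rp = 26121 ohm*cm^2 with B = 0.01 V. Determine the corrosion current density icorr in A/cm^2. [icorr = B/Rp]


Apply the Stern-Geary relation: icorr = B / Rp
icorr = 0.01 / 26121 = 3.828×10^-7 A/cm^2

3.828×10^-7 A/cm^2


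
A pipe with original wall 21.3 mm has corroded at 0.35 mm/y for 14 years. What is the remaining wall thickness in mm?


Remaining wall = original − CR × time
t = 21.3 − 0.35*14 = 21.3 − 4.9 = 16.4 mm

16.4 mm


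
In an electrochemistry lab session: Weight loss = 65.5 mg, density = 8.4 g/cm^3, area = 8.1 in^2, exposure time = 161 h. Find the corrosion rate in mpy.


Apply the mpy weight-loss relation: CR = 534 * W / (D * A * T)
Numerator: 534 * 65.5 = 34977.0
Denominator: 8.4 * 8.1 * 161 = 10954.44
CR = 34977.0 / 10954.44 = 3.19295 mpy

3.19295 mpy


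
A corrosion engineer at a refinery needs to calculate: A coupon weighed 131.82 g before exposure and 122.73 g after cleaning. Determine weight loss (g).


Weight loss = initial − final
WL = 131.82 − 122.73 = 9.09 g

9.09 g


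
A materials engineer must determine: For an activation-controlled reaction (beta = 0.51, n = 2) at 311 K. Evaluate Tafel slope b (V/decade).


Apply the Tafel slope relation: b = 2.303*R*T/(beta*n*F)
Numerator: 2.303 * 8.314 * 311 = 5954.76
Denominator: 0.51 * 2 * 96485 = 98414.7
b = 5954.76 / 98414.7 = 0.061 V/decade

0.061 V/decade


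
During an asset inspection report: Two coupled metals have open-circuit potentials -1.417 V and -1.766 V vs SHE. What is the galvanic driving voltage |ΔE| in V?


Driving voltage is the absolute potential difference.
|ΔE| = |-1.417 − (-1.766)| = 0.349 V

0.349 V


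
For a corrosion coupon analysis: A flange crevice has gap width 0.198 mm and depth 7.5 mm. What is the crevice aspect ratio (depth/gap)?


Aspect ratio = depth / gap
Ratio = 7.5 / 0.198 = 37.9

37.9


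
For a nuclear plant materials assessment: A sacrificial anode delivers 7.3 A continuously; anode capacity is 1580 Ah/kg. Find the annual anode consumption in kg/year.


Annual consumption = current * hours per year / capacity
Rate = 7.3 * 8760 / 1580 = 40.5 kg/year

40.5 kg/year


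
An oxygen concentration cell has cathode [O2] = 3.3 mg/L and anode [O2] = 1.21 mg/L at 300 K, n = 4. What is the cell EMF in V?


Apply the Nernst concentration-cell relation: E = (RT/nF)*ln(C_cathode/C_anode)
RT/nF = 8.314*300/(4*96485) = 0.00646266 V
ln(3.3/1.21) = 1.0033
E = 0.00646266 * 1.0033 = 0.00648 V

0.00648 V


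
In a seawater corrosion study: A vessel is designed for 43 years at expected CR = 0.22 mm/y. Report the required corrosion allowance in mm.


Corrosion allowance = CR × design life
CA = 0.22 * 43 = 9.46 mm

9.46 mm


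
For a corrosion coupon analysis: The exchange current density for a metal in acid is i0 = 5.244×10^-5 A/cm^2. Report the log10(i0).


i0 = 5.244×10^-5 A/cm^2
log10(i0) = -4.28

-4.28


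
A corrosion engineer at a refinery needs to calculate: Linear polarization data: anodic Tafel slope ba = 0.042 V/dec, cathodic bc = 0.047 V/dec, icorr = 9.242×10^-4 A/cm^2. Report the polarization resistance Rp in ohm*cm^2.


Apply the Stern-Geary equation: Rp = ba*bc / (2.303*icorr*(ba+bc))
ba*bc = 0.042*0.047 = 0.001974
ba+bc = 0.089; 2.303*icorr*(ba+bc) = 2.303*9.242×10^-4*0.089 = 1.894305×10^-4
Rp = 0.001974 / 1.894305×10^-4 = 10.4 ohm*cm^2

10.4 ohm*cm^2


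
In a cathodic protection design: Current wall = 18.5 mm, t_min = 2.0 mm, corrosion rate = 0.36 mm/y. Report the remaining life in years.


Apply the remaining-life relation: RL = (t_current − t_min) / CR
RL = (18.5 − 2.0) / 0.36 = 16.5 / 0.36 = 45.8 years

45.8 years


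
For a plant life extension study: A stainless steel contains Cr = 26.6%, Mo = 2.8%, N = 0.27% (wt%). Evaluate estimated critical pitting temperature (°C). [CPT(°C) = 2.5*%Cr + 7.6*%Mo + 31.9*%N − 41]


Apply the ASTM G48 empirical CPT estimate: CPT(°C) = 2.5*%Cr + 7.6*%Mo + 31.9*%N − 41
2.5*26.6 = 66.5; 7.6*2.8 = 21.28; 31.9*0.27 = 8.613
CPT = 66.5 + 21.28 + 8.613 − 41 = 55.393 °C
Rounded to 0.1 °C: CPT ≈ 55.4 °C

55.4 °C


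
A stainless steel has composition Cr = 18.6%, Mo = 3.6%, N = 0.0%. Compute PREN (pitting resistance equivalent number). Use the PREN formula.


Apply the PREN formula: PREN = Cr + 3.3*Mo + 16*N
PREN = 18.6 + 3.3*3.6 + 16*0.0
PREN = 18.6 + 11.88 + 0.0 = 30.48

30.48


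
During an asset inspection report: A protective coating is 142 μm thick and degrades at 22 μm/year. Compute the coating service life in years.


Service life = thickness / degradation rate
Life = 142 / 22 = 6.5 years

6.5 years


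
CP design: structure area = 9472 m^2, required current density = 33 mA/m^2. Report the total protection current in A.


I = area * current density, then convert mA → A (÷1000)
I = 9472 * 33 / 1000 = 312.58 A

312.58 A


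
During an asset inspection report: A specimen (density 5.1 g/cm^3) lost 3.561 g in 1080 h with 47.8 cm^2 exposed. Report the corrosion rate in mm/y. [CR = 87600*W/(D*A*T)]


Apply the mm/y weight-loss relation: CR = 87600 * W / (D * A * T)
Numerator: 87600 * 3.561 = 311943.6
Denominator: 5.1 * 47.8 * 1080 = 263282.4
CR = 311943.6 / 263282.4 = 1.1848 mm/y

1.1848 mm/y


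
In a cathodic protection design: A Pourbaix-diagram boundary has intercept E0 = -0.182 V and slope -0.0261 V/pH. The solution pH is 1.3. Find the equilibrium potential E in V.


Apply the Pourbaix line equation: E = E0 + slope*pH
E = -0.182 + (-0.0261)*1.3 = -0.182 + (-0.03393) = -0.21593 V
Rounded to 3 decimal places: E = -0.216 V

-0.216 V


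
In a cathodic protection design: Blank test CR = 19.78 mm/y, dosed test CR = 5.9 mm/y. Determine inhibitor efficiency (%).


Apply the inhibitor-efficiency definition: IE = (CR_blank − CR_inh)/CR_blank × 100
IE = (19.78 − 5.9) / 19.78 × 100
IE = 13.88 / 19.78 × 100 = 70.2 %

70.2 %


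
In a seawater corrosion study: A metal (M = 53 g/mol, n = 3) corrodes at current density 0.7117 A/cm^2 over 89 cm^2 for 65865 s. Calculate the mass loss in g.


Apply Faraday's law: m = i*A*t*M / (n*F)
Total charge passed Q = i*A*t = 0.7117*89*65865 = 4171974.7245 C
m = Q*M/(n*F) = 4171974.7245*53/(3*96485) = 763.9 g

763.9 g


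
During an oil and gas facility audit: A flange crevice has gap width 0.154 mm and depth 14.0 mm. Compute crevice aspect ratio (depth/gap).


Aspect ratio = depth / gap
Ratio = 14.0 / 0.154 = 90.9

90.9


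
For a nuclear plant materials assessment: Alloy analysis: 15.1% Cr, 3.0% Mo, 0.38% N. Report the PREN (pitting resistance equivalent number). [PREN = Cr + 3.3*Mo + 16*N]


Apply the PREN formula: PREN = Cr + 3.3*Mo + 16*N
PREN = 15.1 + 3.3*3.0 + 16*0.38
PREN = 15.1 + 9.9 + 6.08 = 31.08

31.08


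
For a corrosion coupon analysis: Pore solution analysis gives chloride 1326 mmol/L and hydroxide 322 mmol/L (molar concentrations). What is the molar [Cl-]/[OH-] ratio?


Threshold parameter = [Cl-] / [OH-] (molar basis; both in mmol/L, so units cancel)
Ratio = 1326 / 322 = 4.12

4.12


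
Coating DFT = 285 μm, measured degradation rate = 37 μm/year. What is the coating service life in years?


Service life = thickness / degradation rate
Life = 285 / 37 = 7.7 years

7.7 years


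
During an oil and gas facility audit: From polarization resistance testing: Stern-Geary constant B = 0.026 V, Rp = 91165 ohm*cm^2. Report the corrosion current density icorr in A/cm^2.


Apply the Stern-Geary relation: icorr = B / Rp
icorr = 0.026 / 91165 = 2.852×10^-7 A/cm^2

2.852×10^-7 A/cm^2


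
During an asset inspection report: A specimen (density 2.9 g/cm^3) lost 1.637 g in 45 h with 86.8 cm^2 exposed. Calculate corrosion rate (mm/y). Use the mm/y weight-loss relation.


Apply the mm/y weight-loss relation: CR = 87600 * W / (D * A * T)
Numerator: 87600 * 1.637 = 143401.2
Denominator: 2.9 * 86.8 * 45 = 11327.4
CR = 143401.2 / 11327.4 = 12.65967 mm/y

12.65967 mm/y


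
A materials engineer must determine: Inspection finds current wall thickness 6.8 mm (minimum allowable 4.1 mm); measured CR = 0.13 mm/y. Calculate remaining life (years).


Apply the remaining-life relation: RL = (t_current − t_min) / CR
RL = (6.8 − 4.1) / 0.13 = 2.7 / 0.13 = 20.8 years

20.8 years


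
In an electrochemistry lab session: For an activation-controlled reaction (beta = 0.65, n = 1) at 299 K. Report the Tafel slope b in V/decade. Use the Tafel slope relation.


Apply the Tafel slope relation: b = 2.303*R*T/(beta*n*F)
Numerator: 2.303 * 8.314 * 299 = 5725.0
Denominator: 0.65 * 1 * 96485 = 62715.25
b = 5725.0 / 62715.25 = 0.0913 V/decade

0.0913 V/decade


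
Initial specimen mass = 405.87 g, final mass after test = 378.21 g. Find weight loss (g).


Weight loss = initial − final
WL = 405.87 − 378.21 = 27.66 g

27.66 g


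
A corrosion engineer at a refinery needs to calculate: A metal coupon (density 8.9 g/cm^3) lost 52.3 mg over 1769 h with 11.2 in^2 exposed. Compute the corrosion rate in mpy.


Apply the mpy weight-loss relation: CR = 534 * W / (D * A * T)
Numerator: 534 * 52.3 = 27928.2
Denominator: 8.9 * 11.2 * 1769 = 176333.92
CR = 27928.2 / 176333.92 = 0.158 mpy

0.158 mpy


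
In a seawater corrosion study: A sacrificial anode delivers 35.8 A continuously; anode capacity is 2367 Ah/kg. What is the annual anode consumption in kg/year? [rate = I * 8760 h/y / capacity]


Annual consumption = current * hours per year / capacity
Rate = 35.8 * 8760 / 2367 = 132.5 kg/year

132.5 kg/year


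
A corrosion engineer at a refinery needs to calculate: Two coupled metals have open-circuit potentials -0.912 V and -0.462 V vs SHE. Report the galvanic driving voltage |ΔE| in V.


Driving voltage is the absolute potential difference.
|ΔE| = |-0.912 − (-0.462)| = 0.45 V

0.45 V


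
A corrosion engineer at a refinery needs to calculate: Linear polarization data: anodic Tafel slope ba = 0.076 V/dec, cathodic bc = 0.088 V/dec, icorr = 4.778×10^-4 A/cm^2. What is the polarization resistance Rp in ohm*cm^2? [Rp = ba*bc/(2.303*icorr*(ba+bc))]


Apply the Stern-Geary equation: Rp = ba*bc / (2.303*icorr*(ba+bc))
ba*bc = 0.076*0.088 = 0.006688
ba+bc = 0.164; 2.303*icorr*(ba+bc) = 2.303*4.778×10^-4*0.164 = 1.8046124×10^-4
Rp = 0.006688 / 1.8046124×10^-4 = 37.1 ohm*cm^2

37.1 ohm*cm^2


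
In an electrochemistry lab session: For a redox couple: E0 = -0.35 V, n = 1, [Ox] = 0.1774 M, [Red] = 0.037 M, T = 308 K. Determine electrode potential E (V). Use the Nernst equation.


Apply the Nernst equation: E = E0 + (RT/nF)*ln([Ox]/[Red])
Step 1: RT/nF = 8.314*308/(1*96485) = 0.02654 V
Step 2: [Ox]/[Red] = 0.1774/0.037 = 4.794595
Step 3: ln(4.794595) = 1.567489
Step 4: correction = 0.02654 * 1.567489 = 0.042 V
E = -0.35 + 0.042 = -0.308 V

-0.308 V


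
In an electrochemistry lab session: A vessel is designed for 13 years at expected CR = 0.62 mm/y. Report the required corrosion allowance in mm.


Corrosion allowance = CR × design life
CA = 0.62 * 13 = 8.06 mm

8.06 mm


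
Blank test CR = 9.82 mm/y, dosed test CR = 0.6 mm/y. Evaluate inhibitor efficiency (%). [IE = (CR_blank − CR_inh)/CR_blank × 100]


Apply the inhibitor-efficiency definition: IE = (CR_blank − CR_inh)/CR_blank × 100
IE = (9.82 − 0.6) / 9.82 × 100
IE = 9.22 / 9.82 × 100 = 93.9 %

93.9 %


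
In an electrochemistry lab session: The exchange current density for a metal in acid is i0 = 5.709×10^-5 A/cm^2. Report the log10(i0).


i0 = 5.709×10^-5 A/cm^2
log10(i0) = -4.243

-4.243


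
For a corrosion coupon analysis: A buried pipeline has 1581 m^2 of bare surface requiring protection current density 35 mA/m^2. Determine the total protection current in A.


I = area * current density, then convert mA → A (÷1000)
I = 1581 * 35 / 1000 = 55.34 A

55.34 A


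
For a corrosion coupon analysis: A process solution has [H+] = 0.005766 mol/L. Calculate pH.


pH = −log10[H+]
pH = −log10(0.005766) = 2.24

2.24


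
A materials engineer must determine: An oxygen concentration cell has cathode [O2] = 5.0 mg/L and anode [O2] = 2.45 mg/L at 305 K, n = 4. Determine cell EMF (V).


Apply the Nernst concentration-cell relation: E = (RT/nF)*ln(C_cathode/C_anode)
RT/nF = 8.314*305/(4*96485) = 0.00657037 V
ln(5.0/2.45) = 0.71335
E = 0.00657037 * 0.71335 = 0.00469 V

0.00469 V


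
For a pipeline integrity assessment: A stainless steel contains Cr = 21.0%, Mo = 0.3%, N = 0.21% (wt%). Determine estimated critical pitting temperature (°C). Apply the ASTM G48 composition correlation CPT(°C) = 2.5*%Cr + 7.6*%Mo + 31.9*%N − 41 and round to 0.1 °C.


Apply the ASTM G48 empirical CPT estimate: CPT(°C) = 2.5*%Cr + 7.6*%Mo + 31.9*%N − 41
2.5*21.0 = 52.5; 7.6*0.3 = 2.28; 31.9*0.21 = 6.699
CPT = 52.5 + 2.28 + 6.699 − 41 = 20.479 °C
Rounded to 0.1 °C: CPT ≈ 20.5 °C

20.5 °C


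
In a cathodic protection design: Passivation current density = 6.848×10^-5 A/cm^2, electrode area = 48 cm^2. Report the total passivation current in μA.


I = i_pass * A, then convert A → μA (×10^6)
I = 6.848×10^-5 * 48 * 10^6 = 3287.04 μA

3287.04 μA


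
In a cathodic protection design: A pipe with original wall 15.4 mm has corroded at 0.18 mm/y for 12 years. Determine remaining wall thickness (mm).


Remaining wall = original − CR × time
t = 15.4 − 0.18*12 = 15.4 − 2.16 = 13.24 mm

13.24 mm


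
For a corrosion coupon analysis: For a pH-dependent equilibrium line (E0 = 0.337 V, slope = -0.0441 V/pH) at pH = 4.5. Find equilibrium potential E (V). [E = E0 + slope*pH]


Apply the Pourbaix line equation: E = E0 + slope*pH
E = 0.337 + (-0.0441)*4.5 = 0.337 + (-0.19845) = 0.13855 V
Rounded to 4 decimal places: E = 0.1386 V

0.1386 V


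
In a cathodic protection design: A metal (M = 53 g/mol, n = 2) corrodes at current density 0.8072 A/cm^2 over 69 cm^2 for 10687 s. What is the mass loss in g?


Apply Faraday's law: m = i*A*t*M / (n*F)
Total charge passed Q = i*A*t = 0.8072*69*10687 = 595231.7016 C
m = Q*M/(n*F) = 595231.7016*53/(2*96485) = 163.483 g

163.483 g


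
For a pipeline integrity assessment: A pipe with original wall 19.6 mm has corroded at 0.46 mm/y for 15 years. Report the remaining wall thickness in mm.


Remaining wall = original − CR × time
t = 19.6 − 0.46*15 = 19.6 − 6.9 = 12.7 mm

12.7 mm


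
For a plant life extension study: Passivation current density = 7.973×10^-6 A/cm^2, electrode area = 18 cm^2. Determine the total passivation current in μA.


I = i_pass * A, then convert A → μA (×10^6)
I = 7.973×10^-6 * 18 * 10^6 = 143.51 μA

143.51 μA


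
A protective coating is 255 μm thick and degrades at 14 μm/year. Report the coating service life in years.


Service life = thickness / degradation rate
Life = 255 / 14 = 18.2 years

18.2 years


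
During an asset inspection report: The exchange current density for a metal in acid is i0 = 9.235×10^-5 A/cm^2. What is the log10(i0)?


i0 = 9.235×10^-5 A/cm^2
log10(i0) = -4.035

-4.035


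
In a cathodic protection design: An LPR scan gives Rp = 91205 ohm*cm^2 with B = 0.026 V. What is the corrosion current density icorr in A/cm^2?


Apply the Stern-Geary relation: icorr = B / Rp
icorr = 0.026 / 91205 = 2.851×10^-7 A/cm^2

2.851×10^-7 A/cm^2


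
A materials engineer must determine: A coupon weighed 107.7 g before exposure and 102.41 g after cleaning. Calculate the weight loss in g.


Weight loss = initial − final
WL = 107.7 − 102.41 = 5.29 g

5.29 g


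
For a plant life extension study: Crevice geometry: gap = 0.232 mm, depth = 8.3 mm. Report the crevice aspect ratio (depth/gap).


Aspect ratio = depth / gap
Ratio = 8.3 / 0.232 = 35.8

35.8


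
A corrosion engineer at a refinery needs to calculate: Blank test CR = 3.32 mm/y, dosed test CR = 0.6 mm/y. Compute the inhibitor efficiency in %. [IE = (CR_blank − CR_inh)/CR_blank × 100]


Apply the inhibitor-efficiency definition: IE = (CR_blank − CR_inh)/CR_blank × 100
IE = (3.32 − 0.6) / 3.32 × 100
IE = 2.72 / 3.32 × 100 = 81.9 %

81.9 %


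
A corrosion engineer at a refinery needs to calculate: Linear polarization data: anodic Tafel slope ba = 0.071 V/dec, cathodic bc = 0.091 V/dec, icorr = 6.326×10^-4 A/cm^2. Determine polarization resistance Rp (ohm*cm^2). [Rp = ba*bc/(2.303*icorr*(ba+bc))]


Apply the Stern-Geary equation: Rp = ba*bc / (2.303*icorr*(ba+bc))
ba*bc = 0.071*0.091 = 0.006461
ba+bc = 0.162; 2.303*icorr*(ba+bc) = 2.303*6.326×10^-4*0.162 = 2.360142×10^-4
Rp = 0.006461 / 2.360142×10^-4 = 27.4 ohm*cm^2

27.4 ohm*cm^2


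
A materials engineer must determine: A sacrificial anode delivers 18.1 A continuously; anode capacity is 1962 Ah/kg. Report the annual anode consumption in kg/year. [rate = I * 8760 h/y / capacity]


Annual consumption = current * hours per year / capacity
Rate = 18.1 * 8760 / 1962 = 80.8 kg/year

80.8 kg/year


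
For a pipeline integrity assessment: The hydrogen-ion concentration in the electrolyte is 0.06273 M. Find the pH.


pH = −log10[H+]
pH = −log10(0.06273) = 1.2

1.2


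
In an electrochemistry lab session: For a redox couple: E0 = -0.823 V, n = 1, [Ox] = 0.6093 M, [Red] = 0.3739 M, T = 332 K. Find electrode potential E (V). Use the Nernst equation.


Apply the Nernst equation: E = E0 + (RT/nF)*ln([Ox]/[Red])
Step 1: RT/nF = 8.314*332/(1*96485) = 0.02860805 V
Step 2: [Ox]/[Red] = 0.6093/0.3739 = 1.62958
Step 3: ln(1.62958) = 0.488322
Step 4: correction = 0.02860805 * 0.488322 = 0.014 V
E = -0.823 + 0.014 = -0.809 V

-0.809 V


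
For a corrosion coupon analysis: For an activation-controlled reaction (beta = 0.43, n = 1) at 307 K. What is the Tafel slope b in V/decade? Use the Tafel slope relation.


Apply the Tafel slope relation: b = 2.303*R*T/(beta*n*F)
Numerator: 2.303 * 8.314 * 307 = 5878.17
Denominator: 0.43 * 1 * 96485 = 41488.55
b = 5878.17 / 41488.55 = 0.142 V/decade

0.142 V/decade


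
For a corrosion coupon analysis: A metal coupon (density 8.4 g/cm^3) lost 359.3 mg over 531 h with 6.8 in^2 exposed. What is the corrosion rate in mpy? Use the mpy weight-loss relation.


Apply the mpy weight-loss relation: CR = 534 * W / (D * A * T)
Numerator: 534 * 359.3 = 191866.2
Denominator: 8.4 * 6.8 * 531 = 30330.72
CR = 191866.2 / 30330.72 = 6.326 mpy

6.326 mpy


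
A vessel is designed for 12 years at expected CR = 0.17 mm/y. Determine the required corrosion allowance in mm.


Corrosion allowance = CR × design life
CA = 0.17 * 12 = 2.04 mm

2.04 mm


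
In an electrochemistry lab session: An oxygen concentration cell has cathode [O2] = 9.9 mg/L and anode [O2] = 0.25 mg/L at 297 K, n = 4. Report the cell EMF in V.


Apply the Nernst concentration-cell relation: E = (RT/nF)*ln(C_cathode/C_anode)
RT/nF = 8.314*297/(4*96485) = 0.00639804 V
ln(9.9/0.25) = 3.67883
E = 0.00639804 * 3.67883 = 0.02354 V

0.02354 V


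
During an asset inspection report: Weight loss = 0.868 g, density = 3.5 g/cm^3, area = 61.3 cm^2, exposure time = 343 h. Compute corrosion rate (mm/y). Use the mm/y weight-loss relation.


Apply the mm/y weight-loss relation: CR = 87600 * W / (D * A * T)
Numerator: 87600 * 0.868 = 76036.8
Denominator: 3.5 * 61.3 * 343 = 73590.65
CR = 76036.8 / 73590.65 = 1.03324 mm/y

1.03324 mm/y


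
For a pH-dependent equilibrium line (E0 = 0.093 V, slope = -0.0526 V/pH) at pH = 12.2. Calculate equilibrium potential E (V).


Apply the Pourbaix line equation: E = E0 + slope*pH
E = 0.093 + (-0.0526)*12.2 = 0.093 + (-0.64172) = -0.54872 V
Rounded to 4 decimal places: E = -0.5487 V

-0.5487 V


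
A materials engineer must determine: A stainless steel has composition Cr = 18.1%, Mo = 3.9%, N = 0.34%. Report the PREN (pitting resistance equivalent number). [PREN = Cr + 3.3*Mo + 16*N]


Apply the PREN formula: PREN = Cr + 3.3*Mo + 16*N
PREN = 18.1 + 3.3*3.9 + 16*0.34
PREN = 18.1 + 12.87 + 5.44 = 36.41

36.41


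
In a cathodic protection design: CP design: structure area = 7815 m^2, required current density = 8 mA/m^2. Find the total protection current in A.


I = area * current density, then convert mA → A (÷1000)
I = 7815 * 8 / 1000 = 62.52 A

62.52 A


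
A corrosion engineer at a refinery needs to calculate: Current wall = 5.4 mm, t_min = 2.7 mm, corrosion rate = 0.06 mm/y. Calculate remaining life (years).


Apply the remaining-life relation: RL = (t_current − t_min) / CR
RL = (5.4 − 2.7) / 0.06 = 2.7 / 0.06 = 45.0 years

45.0 years


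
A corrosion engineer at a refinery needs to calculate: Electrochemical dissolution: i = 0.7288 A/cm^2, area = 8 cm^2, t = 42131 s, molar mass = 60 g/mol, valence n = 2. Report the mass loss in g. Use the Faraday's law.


Apply Faraday's law: m = i*A*t*M / (n*F)
Total charge passed Q = i*A*t = 0.7288*8*42131 = 245640.5824 C
m = Q*M/(n*F) = 245640.5824*60/(2*96485) = 76.3768 g

76.3768 g


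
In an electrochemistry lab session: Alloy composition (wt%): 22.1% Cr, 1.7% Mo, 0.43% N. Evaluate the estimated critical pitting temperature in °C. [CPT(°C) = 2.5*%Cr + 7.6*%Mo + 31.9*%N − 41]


Apply the ASTM G48 empirical CPT estimate: CPT(°C) = 2.5*%Cr + 7.6*%Mo + 31.9*%N − 41
2.5*22.1 = 55.25; 7.6*1.7 = 12.92; 31.9*0.43 = 13.717
CPT = 55.25 + 12.92 + 13.717 − 41 = 40.887 °C
Rounded to 0.1 °C: CPT ≈ 40.9 °C

40.9 °C


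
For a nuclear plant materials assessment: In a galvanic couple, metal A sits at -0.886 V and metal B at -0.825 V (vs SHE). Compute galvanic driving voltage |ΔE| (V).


Driving voltage is the absolute potential difference.
|ΔE| = |-0.886 − (-0.825)| = 0.061 V

0.061 V


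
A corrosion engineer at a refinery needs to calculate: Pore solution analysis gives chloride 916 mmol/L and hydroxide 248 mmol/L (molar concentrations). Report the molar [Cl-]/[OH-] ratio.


Threshold parameter = [Cl-] / [OH-] (molar basis; both in mmol/L, so units cancel)
Ratio = 916 / 248 = 3.69

3.69


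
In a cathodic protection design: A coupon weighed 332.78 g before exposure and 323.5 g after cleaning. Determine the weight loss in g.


Weight loss = initial − final
WL = 332.78 − 323.5 = 9.28 g

9.28 g


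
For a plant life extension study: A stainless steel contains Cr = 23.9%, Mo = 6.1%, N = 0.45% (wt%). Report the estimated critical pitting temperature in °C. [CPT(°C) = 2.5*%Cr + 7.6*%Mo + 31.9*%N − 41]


Apply the ASTM G48 empirical CPT estimate: CPT(°C) = 2.5*%Cr + 7.6*%Mo + 31.9*%N − 41
2.5*23.9 = 59.75; 7.6*6.1 = 46.36; 31.9*0.45 = 14.355
CPT = 59.75 + 46.36 + 14.355 − 41 = 79.465 °C
Rounded to 0.1 °C: CPT ≈ 79.5 °C

79.5 °C


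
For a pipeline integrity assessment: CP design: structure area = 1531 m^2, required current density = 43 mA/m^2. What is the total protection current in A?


I = area * current density, then convert mA → A (÷1000)
I = 1531 * 43 / 1000 = 65.83 A

65.83 A


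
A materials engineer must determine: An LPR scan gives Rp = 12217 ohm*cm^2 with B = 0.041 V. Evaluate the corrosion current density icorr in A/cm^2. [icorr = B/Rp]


Apply the Stern-Geary relation: icorr = B / Rp
icorr = 0.041 / 12217 = 3.356×10^-6 A/cm^2

3.356×10^-6 A/cm^2


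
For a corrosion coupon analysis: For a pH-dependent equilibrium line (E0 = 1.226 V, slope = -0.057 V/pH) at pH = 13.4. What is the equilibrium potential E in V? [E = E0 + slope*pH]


Apply the Pourbaix line equation: E = E0 + slope*pH
E = 1.226 + (-0.057)*13.4 = 1.226 + (-0.7638) = 0.4622 V
Rounded to 4 decimal places: E = 0.4622 V

0.4622 V


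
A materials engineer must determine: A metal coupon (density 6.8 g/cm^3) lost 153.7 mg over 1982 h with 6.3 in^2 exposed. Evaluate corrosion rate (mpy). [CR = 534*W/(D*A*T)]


Apply the mpy weight-loss relation: CR = 534 * W / (D * A * T)
Numerator: 534 * 153.7 = 82075.8
Denominator: 6.8 * 6.3 * 1982 = 84908.88
CR = 82075.8 / 84908.88 = 0.96663 mpy

0.96663 mpy


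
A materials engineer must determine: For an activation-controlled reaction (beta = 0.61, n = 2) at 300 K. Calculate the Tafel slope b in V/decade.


Apply the Tafel slope relation: b = 2.303*R*T/(beta*n*F)
Numerator: 2.303 * 8.314 * 300 = 5744.14
Denominator: 0.61 * 2 * 96485 = 117711.7
b = 5744.14 / 117711.7 = 0.049 V/decade

0.049 V/decade


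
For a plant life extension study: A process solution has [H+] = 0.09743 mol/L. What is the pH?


pH = −log10[H+]
pH = −log10(0.09743) = 1.01

1.01


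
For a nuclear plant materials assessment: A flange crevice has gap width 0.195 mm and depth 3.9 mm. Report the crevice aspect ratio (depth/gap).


Aspect ratio = depth / gap
Ratio = 3.9 / 0.195 = 20.0

20.0


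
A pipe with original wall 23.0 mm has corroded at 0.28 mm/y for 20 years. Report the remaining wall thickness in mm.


Remaining wall = original − CR × time
t = 23.0 − 0.28*20 = 23.0 − 5.6 = 17.4 mm

17.4 mm


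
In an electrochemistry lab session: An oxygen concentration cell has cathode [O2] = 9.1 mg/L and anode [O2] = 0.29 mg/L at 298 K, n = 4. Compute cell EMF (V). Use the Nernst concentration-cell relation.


Apply the Nernst concentration-cell relation: E = (RT/nF)*ln(C_cathode/C_anode)
RT/nF = 8.314*298/(4*96485) = 0.00641958 V
ln(9.1/0.29) = 3.44615
E = 0.00641958 * 3.44615 = 0.02212 V

0.02212 V


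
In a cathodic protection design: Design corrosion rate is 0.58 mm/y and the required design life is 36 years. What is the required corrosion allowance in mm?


Corrosion allowance = CR × design life
CA = 0.58 * 36 = 20.88 mm

20.88 mm


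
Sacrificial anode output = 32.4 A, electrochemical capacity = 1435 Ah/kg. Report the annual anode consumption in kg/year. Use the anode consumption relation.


Annual consumption = current * hours per year / capacity
Rate = 32.4 * 8760 / 1435 = 197.8 kg/year

197.8 kg/year


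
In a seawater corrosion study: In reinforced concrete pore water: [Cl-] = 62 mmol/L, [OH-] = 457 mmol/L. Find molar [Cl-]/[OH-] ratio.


Threshold parameter = [Cl-] / [OH-] (molar basis; both in mmol/L, so units cancel)
Ratio = 62 / 457 = 0.14

0.14


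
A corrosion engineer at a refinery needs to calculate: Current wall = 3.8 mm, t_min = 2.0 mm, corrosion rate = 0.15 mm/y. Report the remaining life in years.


Apply the remaining-life relation: RL = (t_current − t_min) / CR
RL = (3.8 − 2.0) / 0.15 = 1.8 / 0.15 = 12.0 years

12.0 years


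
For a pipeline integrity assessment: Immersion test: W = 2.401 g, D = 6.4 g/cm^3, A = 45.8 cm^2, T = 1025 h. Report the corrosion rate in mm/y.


Apply the mm/y weight-loss relation: CR = 87600 * W / (D * A * T)
Numerator: 87600 * 2.401 = 210327.6
Denominator: 6.4 * 45.8 * 1025 = 300448.0
CR = 210327.6 / 300448.0 = 0.70005 mm/y

0.70005 mm/y


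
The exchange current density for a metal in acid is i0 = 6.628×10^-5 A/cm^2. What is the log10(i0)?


i0 = 6.628×10^-5 A/cm^2
log10(i0) = -4.179

-4.179


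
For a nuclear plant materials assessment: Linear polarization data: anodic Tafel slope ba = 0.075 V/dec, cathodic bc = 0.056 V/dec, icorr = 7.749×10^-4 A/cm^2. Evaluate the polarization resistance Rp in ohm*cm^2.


Apply the Stern-Geary equation: Rp = ba*bc / (2.303*icorr*(ba+bc))
ba*bc = 0.075*0.056 = 0.0042
ba+bc = 0.131; 2.303*icorr*(ba+bc) = 2.303*7.749×10^-4*0.131 = 2.3378191×10^-4
Rp = 0.0042 / 2.3378191×10^-4 = 18.0 ohm*cm^2

18.0 ohm*cm^2


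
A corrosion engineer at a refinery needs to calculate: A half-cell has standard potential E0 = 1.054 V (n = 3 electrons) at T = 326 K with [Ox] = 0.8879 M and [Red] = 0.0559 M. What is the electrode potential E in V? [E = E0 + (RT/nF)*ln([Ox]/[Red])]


Apply the Nernst equation: E = E0 + (RT/nF)*ln([Ox]/[Red])
Step 1: RT/nF = 8.314*326/(3*96485) = 0.00936368 V
Step 2: [Ox]/[Red] = 0.8879/0.0559 = 15.883721
Step 3: ln(15.883721) = 2.765295
Step 4: correction = 0.00936368 * 2.765295 = 0.0259 V
E = 1.054 + 0.0259 = 1.0799 V

1.0799 V


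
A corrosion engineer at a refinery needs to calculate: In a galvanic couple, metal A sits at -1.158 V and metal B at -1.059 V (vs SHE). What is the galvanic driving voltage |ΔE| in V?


Driving voltage is the absolute potential difference.
|ΔE| = |-1.158 − (-1.059)| = 0.099 V

0.099 V


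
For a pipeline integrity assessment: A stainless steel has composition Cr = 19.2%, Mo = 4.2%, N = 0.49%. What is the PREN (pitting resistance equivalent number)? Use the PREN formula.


Apply the PREN formula: PREN = Cr + 3.3*Mo + 16*N
PREN = 19.2 + 3.3*4.2 + 16*0.49
PREN = 19.2 + 13.86 + 7.84 = 40.9

40.9


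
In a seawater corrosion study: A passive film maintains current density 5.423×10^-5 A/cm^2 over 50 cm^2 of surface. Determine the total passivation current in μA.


I = i_pass * A, then convert A → μA (×10^6)
I = 5.423×10^-5 * 50 * 10^6 = 2711.5 μA

2711.5 μA


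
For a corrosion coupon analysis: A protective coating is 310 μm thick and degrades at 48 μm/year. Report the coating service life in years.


Service life = thickness / degradation rate
Life = 310 / 48 = 6.5 years

6.5 years


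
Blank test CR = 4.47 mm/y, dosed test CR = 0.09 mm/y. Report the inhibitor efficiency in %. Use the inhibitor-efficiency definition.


Apply the inhibitor-efficiency definition: IE = (CR_blank − CR_inh)/CR_blank × 100
IE = (4.47 − 0.09) / 4.47 × 100
IE = 4.38 / 4.47 × 100 = 98.0 %

98.0 %


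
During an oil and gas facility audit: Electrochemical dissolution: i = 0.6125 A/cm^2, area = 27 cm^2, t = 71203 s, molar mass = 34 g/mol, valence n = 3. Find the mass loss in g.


Apply Faraday's law: m = i*A*t*M / (n*F)
Total charge passed Q = i*A*t = 0.6125*27*71203 = 1177519.6125 C
m = Q*M/(n*F) = 1177519.6125*34/(3*96485) = 138.314 g

138.314 g


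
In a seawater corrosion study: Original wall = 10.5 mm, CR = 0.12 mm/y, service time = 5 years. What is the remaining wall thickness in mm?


Remaining wall = original − CR × time
t = 10.5 − 0.12*5 = 10.5 − 0.6 = 9.9 mm

9.9 mm


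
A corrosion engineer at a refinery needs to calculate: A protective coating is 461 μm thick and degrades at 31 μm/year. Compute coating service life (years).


Service life = thickness / degradation rate
Life = 461 / 31 = 14.9 years

14.9 years


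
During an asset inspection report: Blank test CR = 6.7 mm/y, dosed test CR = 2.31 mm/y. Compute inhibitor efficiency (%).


Apply the inhibitor-efficiency definition: IE = (CR_blank − CR_inh)/CR_blank × 100
IE = (6.7 − 2.31) / 6.7 × 100
IE = 4.39 / 6.7 × 100 = 65.5 %

65.5 %


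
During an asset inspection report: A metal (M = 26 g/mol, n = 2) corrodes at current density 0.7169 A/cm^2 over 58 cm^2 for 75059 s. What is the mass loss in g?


Apply Faraday's law: m = i*A*t*M / (n*F)
Total charge passed Q = i*A*t = 0.7169*58*75059 = 3120968.2318 C
m = Q*M/(n*F) = 3120968.2318*26/(2*96485) = 420.507 g

420.507 g


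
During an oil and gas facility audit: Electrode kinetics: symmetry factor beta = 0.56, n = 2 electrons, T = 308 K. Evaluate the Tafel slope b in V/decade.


Apply the Tafel slope relation: b = 2.303*R*T/(beta*n*F)
Numerator: 2.303 * 8.314 * 308 = 5897.32
Denominator: 0.56 * 2 * 96485 = 108063.2
b = 5897.32 / 108063.2 = 0.055 V/decade

0.055 V/decade


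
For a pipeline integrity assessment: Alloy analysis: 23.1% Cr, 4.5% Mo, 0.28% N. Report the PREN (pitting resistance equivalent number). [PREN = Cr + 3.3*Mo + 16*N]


Apply the PREN formula: PREN = Cr + 3.3*Mo + 16*N
PREN = 23.1 + 3.3*4.5 + 16*0.28
PREN = 23.1 + 14.85 + 4.48 = 42.43

42.43


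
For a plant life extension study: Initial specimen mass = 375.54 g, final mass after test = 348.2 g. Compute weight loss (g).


Weight loss = initial − final
WL = 375.54 − 348.2 = 27.34 g

27.34 g


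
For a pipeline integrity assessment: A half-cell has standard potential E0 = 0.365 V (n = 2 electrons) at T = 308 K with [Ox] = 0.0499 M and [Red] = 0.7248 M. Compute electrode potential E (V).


Apply the Nernst equation: E = E0 + (RT/nF)*ln([Ox]/[Red])
Step 1: RT/nF = 8.314*308/(2*96485) = 0.01327 V
Step 2: [Ox]/[Red] = 0.0499/0.7248 = 0.068847
Step 3: ln(0.068847) = -2.675869
Step 4: correction = 0.01327 * -2.675869 = -0.0355 V
E = 0.365 + -0.0355 = 0.3295 V

0.3295 V


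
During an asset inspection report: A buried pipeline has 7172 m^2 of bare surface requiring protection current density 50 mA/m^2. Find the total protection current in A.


I = area * current density, then convert mA → A (÷1000)
I = 7172 * 50 / 1000 = 358.6 A

358.6 A


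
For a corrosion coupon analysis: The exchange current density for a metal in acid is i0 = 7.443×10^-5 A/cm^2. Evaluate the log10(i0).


i0 = 7.443×10^-5 A/cm^2
log10(i0) = -4.128

-4.128


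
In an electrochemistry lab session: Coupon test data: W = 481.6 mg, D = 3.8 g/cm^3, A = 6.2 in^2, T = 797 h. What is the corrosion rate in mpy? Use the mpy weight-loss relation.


Apply the mpy weight-loss relation: CR = 534 * W / (D * A * T)
Numerator: 534 * 481.6 = 257174.4
Denominator: 3.8 * 6.2 * 797 = 18777.32
CR = 257174.4 / 18777.32 = 13.696 mpy

13.696 mpy


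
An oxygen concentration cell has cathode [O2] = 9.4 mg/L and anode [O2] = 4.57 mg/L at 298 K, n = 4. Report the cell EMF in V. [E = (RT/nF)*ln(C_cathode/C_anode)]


Apply the Nernst concentration-cell relation: E = (RT/nF)*ln(C_cathode/C_anode)
RT/nF = 8.314*298/(4*96485) = 0.00641958 V
ln(9.4/4.57) = 0.7212
E = 0.00641958 * 0.7212 = 0.00463 V

0.00463 V


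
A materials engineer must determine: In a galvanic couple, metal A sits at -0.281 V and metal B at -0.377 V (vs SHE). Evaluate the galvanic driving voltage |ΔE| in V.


Driving voltage is the absolute potential difference.
|ΔE| = |-0.281 − (-0.377)| = 0.096 V

0.096 V


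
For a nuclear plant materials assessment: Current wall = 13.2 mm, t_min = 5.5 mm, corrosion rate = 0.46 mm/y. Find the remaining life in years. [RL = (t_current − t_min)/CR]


Apply the remaining-life relation: RL = (t_current − t_min) / CR
RL = (13.2 − 5.5) / 0.46 = 7.7 / 0.46 = 16.7 years

16.7 years


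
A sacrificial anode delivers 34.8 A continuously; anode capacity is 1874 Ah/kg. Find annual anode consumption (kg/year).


Annual consumption = current * hours per year / capacity
Rate = 34.8 * 8760 / 1874 = 162.7 kg/year

162.7 kg/year


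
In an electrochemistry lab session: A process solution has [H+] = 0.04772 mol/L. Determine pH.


pH = −log10[H+]
pH = −log10(0.04772) = 1.32

1.32


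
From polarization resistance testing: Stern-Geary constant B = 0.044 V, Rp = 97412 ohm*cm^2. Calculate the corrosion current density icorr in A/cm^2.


Apply the Stern-Geary relation: icorr = B / Rp
icorr = 0.044 / 97412 = 4.517×10^-7 A/cm^2

4.517×10^-7 A/cm^2


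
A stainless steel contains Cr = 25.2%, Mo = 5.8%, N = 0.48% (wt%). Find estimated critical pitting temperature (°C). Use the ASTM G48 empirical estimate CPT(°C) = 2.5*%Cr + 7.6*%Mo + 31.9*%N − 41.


Apply the ASTM G48 empirical CPT estimate: CPT(°C) = 2.5*%Cr + 7.6*%Mo + 31.9*%N − 41
2.5*25.2 = 63; 7.6*5.8 = 44.08; 31.9*0.48 = 15.312
CPT = 63 + 44.08 + 15.312 − 41 = 81.392 °C
Rounded to 0.1 °C: CPT ≈ 81.4 °C

81.4 °C


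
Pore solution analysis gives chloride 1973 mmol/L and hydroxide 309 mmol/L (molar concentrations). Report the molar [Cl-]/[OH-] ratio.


Threshold parameter = [Cl-] / [OH-] (molar basis; both in mmol/L, so units cancel)
Ratio = 1973 / 309 = 6.39

6.39


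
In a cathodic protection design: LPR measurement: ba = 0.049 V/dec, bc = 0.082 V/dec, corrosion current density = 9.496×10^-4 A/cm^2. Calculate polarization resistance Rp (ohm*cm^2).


Apply the Stern-Geary equation: Rp = ba*bc / (2.303*icorr*(ba+bc))
ba*bc = 0.049*0.082 = 0.004018
ba+bc = 0.131; 2.303*icorr*(ba+bc) = 2.303*9.496×10^-4*0.131 = 2.8648767×10^-4
Rp = 0.004018 / 2.8648767×10^-4 = 14.0 ohm*cm^2

14.0 ohm*cm^2


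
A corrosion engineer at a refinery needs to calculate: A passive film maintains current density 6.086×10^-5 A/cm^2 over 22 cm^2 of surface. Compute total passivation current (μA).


I = i_pass * A, then convert A → μA (×10^6)
I = 6.086×10^-5 * 22 * 10^6 = 1338.92 μA

1338.92 μA


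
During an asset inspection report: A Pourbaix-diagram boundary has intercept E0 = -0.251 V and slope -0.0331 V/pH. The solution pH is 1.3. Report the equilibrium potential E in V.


Apply the Pourbaix line equation: E = E0 + slope*pH
E = -0.251 + (-0.0331)*1.3 = -0.251 + (-0.04303) = -0.29403 V
Rounded to 3 decimal places: E = -0.294 V

-0.294 V


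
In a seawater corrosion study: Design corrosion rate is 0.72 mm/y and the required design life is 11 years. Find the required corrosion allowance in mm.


Corrosion allowance = CR × design life
CA = 0.72 * 11 = 7.92 mm

7.92 mm


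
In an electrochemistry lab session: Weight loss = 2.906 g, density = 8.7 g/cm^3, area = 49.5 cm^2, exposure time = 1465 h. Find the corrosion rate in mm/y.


Apply the mm/y weight-loss relation: CR = 87600 * W / (D * A * T)
Numerator: 87600 * 2.906 = 254565.6
Denominator: 8.7 * 49.5 * 1465 = 630902.25
CR = 254565.6 / 630902.25 = 0.403495 mm/y

0.403495 mm/y


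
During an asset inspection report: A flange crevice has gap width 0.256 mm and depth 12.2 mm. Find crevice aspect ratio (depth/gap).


Aspect ratio = depth / gap
Ratio = 12.2 / 0.256 = 47.7

47.7


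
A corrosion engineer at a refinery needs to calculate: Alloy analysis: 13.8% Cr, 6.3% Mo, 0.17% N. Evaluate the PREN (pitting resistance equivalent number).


Apply the PREN formula: PREN = Cr + 3.3*Mo + 16*N
PREN = 13.8 + 3.3*6.3 + 16*0.17
PREN = 13.8 + 20.79 + 2.72 = 37.31

37.31


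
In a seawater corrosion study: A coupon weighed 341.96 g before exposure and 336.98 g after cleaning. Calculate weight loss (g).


Weight loss = initial − final
WL = 341.96 − 336.98 = 4.98 g

4.98 g


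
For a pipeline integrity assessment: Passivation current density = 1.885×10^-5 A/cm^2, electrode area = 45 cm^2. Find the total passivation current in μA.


I = i_pass * A, then convert A → μA (×10^6)
I = 1.885×10^-5 * 45 * 10^6 = 848.25 μA

848.25 μA


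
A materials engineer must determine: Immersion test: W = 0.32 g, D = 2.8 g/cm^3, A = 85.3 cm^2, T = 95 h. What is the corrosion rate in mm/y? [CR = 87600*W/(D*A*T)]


Apply the mm/y weight-loss relation: CR = 87600 * W / (D * A * T)
Numerator: 87600 * 0.32 = 28032.0
Denominator: 2.8 * 85.3 * 95 = 22689.8
CR = 28032.0 / 22689.8 = 1.2354 mm/y

1.2354 mm/y


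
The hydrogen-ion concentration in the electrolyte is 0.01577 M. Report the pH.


pH = −log10[H+]
pH = −log10(0.01577) = 1.8

1.8


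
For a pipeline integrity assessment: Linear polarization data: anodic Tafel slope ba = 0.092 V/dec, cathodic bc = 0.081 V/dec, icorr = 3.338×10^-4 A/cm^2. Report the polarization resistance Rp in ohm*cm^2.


Apply the Stern-Geary equation: Rp = ba*bc / (2.303*icorr*(ba+bc))
ba*bc = 0.092*0.081 = 0.007452
ba+bc = 0.173; 2.303*icorr*(ba+bc) = 2.303*3.338×10^-4*0.173 = 1.3299226×10^-4
Rp = 0.007452 / 1.3299226×10^-4 = 56.0 ohm*cm^2

56.0 ohm*cm^2


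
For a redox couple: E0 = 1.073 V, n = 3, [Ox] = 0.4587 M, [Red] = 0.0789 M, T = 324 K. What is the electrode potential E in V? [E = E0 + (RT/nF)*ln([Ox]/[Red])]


Apply the Nernst equation: E = E0 + (RT/nF)*ln([Ox]/[Red])
Step 1: RT/nF = 8.314*324/(3*96485) = 0.00930623 V
Step 2: [Ox]/[Red] = 0.4587/0.0789 = 5.813688
Step 3: ln(5.813688) = 1.760215
Step 4: correction = 0.00930623 * 1.760215 = 0.016 V
E = 1.073 + 0.016 = 1.089 V

1.089 V


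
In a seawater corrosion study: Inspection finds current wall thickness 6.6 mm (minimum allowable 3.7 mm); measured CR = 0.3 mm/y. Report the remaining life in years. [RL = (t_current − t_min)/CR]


Apply the remaining-life relation: RL = (t_current − t_min) / CR
RL = (6.6 − 3.7) / 0.3 = 2.9 / 0.3 = 9.7 years

9.7 years
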